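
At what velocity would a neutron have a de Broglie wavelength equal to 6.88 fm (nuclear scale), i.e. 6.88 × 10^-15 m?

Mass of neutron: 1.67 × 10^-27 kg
5.77 × 10^7 m/s

From λ = h/(mv), solve for v:

v = h/(mλ)
v = (6.626 × 10^-34 J·s) / (1.67 × 10^-27 kg × 6.88 × 10^-15 m)
v = 5.77 × 10^7 m/s

Note: This velocity is 19.2% of the speed of light, so relativistic corrections would be needed for a more accurate calculation.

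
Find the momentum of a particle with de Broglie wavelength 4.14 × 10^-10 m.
1.60 × 10^-24 kg·m/s

From the de Broglie relation λ = h/p, we solve for p:

p = h/λ
p = (6.626 × 10^-34 J·s) / (4.14 × 10^-10 m)
p = 1.60 × 10^-24 kg·m/s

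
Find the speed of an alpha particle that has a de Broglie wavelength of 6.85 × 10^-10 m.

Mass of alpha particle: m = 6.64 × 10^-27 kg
1.46 × 10^2 m/s

From the de Broglie relation λ = h/(mv), we solve for v:

v = h/(mλ)
v = (6.626 × 10^-34 J·s) / (6.64 × 10^-27 kg × 6.85 × 10^-10 m)
v = 1.46 × 10^2 m/s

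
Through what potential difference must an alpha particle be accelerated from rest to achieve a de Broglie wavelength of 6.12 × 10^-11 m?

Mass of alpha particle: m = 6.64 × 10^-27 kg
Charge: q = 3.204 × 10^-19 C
2.75 × 10^-2 V

From λ = h/√(2mqV), we solve for V:

λ² = h²/(2mqV)
V = h²/(2mqλ²)
V = (6.626 × 10^-34 J·s)² / (2 × 6.64 × 10^-27 kg × 3.204 × 10^-19 C × (6.12 × 10^-11 m)²)
V = 2.75 × 10^-2 V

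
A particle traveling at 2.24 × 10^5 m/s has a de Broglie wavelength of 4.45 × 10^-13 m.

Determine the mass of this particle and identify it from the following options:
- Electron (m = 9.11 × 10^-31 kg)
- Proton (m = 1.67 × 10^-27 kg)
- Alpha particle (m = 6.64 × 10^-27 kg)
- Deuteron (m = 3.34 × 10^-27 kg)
The particle is an alpha particle.

From λ = h/(mv), solve for mass:

m = h/(λv)
m = (6.626 × 10^-34 J·s) / (4.45 × 10^-13 m × 2.24 × 10^5 m/s)
m = 6.65 × 10^-27 kg

Comparing with the listed masses, this is closest to an alpha particle.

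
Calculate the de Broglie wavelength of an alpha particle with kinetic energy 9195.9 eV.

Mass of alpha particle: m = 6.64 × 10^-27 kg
1.50 × 10^-13 m

Using λ = h/√(2mKE):

First convert KE to Joules: KE = 9195.9 eV = 1.473 × 10^-15 J

λ = h/√(2mKE)
λ = (6.626 × 10^-34 J·s) / √(2 × 6.64 × 10^-27 kg × 1.473 × 10^-15 J)
λ = 1.50 × 10^-13 m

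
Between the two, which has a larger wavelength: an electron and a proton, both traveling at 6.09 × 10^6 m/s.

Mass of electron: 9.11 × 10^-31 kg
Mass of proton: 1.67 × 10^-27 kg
The electron has the longer wavelength.

Using λ = h/(mv), since both particles have the same velocity, the wavelength depends only on mass.

For electron: λ₁ = h/(m₁v) = 1.19 × 10^-10 m
For proton: λ₂ = h/(m₂v) = 6.52 × 10^-14 m

Since λ ∝ 1/m at constant velocity, the lighter particle has the longer wavelength.

The electron has the longer de Broglie wavelength.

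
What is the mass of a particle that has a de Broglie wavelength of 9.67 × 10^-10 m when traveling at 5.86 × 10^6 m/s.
1.17 × 10^-31 kg

From the de Broglie relation λ = h/(mv), we solve for m:

m = h/(λv)
m = (6.626 × 10^-34 J·s) / (9.67 × 10^-10 m × 5.86 × 10^6 m/s)
m = 1.17 × 10^-31 kg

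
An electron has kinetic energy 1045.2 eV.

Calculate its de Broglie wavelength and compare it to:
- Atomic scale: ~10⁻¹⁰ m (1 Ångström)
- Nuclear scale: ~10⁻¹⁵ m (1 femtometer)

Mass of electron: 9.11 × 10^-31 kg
λ = 3.79 × 10^-11 m, which is between nuclear and atomic scales.

Using λ = h/√(2mKE):

KE = 1045.2 eV = 1.675 × 10^-16 J

λ = h/√(2mKE)
λ = (6.626 × 10^-34 J·s) / √(2 × 9.11 × 10^-31 kg × 1.675 × 10^-16 J)
λ = 3.79 × 10^-11 m

Comparison:
- Atomic scale (10⁻¹⁰ m): λ is 0.38× this size
- Nuclear scale (10⁻¹⁵ m): λ is 3.8e+04× this size

The wavelength is between nuclear and atomic scales.

This wavelength is appropriate for probing atomic structure but too large for nuclear physics experiments.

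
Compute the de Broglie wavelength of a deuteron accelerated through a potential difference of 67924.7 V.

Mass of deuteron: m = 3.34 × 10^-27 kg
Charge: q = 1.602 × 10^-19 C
7.77 × 10^-14 m

When a particle is accelerated through voltage V, it gains kinetic energy KE = qV.

The de Broglie wavelength is then λ = h/√(2mqV):

λ = h/√(2mqV)
λ = (6.626 × 10^-34 J·s) / √(2 × 3.34 × 10^-27 kg × 1.602 × 10^-19 C × 67924.7 V)
λ = 7.77 × 10^-14 m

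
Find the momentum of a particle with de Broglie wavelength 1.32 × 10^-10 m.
5.02 × 10^-24 kg·m/s

From the de Broglie relation λ = h/p, we solve for p:

p = h/λ
p = (6.626 × 10^-34 J·s) / (1.32 × 10^-10 m)
p = 5.02 × 10^-24 kg·m/s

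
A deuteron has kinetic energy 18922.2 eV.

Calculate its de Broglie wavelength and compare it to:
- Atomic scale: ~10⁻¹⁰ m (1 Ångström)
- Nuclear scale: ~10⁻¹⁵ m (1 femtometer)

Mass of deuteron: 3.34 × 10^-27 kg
λ = 1.47 × 10^-13 m, which is between nuclear and atomic scales.

Using λ = h/√(2mKE):

KE = 18922.2 eV = 3.032 × 10^-15 J

λ = h/√(2mKE)
λ = (6.626 × 10^-34 J·s) / √(2 × 3.34 × 10^-27 kg × 3.032 × 10^-15 J)
λ = 1.47 × 10^-13 m

Comparison:
- Atomic scale (10⁻¹⁰ m): λ is 0.0015× this size
- Nuclear scale (10⁻¹⁵ m): λ is 1.5e+02× this size

The wavelength is between nuclear and atomic scales.

This wavelength is appropriate for probing atomic structure but too large for nuclear physics experiments.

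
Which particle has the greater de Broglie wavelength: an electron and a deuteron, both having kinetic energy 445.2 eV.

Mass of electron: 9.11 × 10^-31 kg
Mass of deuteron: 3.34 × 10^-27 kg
The electron has the longer wavelength.

Using λ = h/√(2mKE):

For electron: λ₁ = h/√(2m₁KE) = 5.81 × 10^-11 m
For deuteron: λ₂ = h/√(2m₂KE) = 9.60 × 10^-13 m

Since λ ∝ 1/√m at constant kinetic energy, the lighter particle has the longer wavelength.

The electron has the longer de Broglie wavelength.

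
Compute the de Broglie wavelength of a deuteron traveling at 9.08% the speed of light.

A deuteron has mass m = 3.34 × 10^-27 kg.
7.29 × 10^-15 m

Using the de Broglie relation λ = h/(mv):

v = 9.08% × c = 2.722 × 10^7 m/s

λ = h/(mv)
λ = (6.626 × 10^-34 J·s) / (3.34 × 10^-27 kg × 2.722 × 10^7 m/s)
λ = 7.29 × 10^-15 m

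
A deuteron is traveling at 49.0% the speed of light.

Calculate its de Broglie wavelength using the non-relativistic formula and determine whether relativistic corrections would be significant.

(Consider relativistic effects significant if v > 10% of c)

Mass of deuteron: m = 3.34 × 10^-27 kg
Yes, relativistic corrections are needed.

Using the non-relativistic de Broglie formula λ = h/(mv):

v = 49.0% × c = 1.469 × 10^8 m/s

λ = h/(mv)
λ = (6.626 × 10^-34 J·s) / (3.34 × 10^-27 kg × 1.469 × 10^8 m/s)
λ = 1.35 × 10^-15 m

Since v = 49.0% of c > 10% of c, relativistic corrections ARE significant and the actual wavelength would differ from this non-relativistic estimate.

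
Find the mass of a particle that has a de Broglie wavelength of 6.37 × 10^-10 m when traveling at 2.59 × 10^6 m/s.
4.02 × 10^-31 kg

From the de Broglie relation λ = h/(mv), we solve for m:

m = h/(λv)
m = (6.626 × 10^-34 J·s) / (6.37 × 10^-10 m × 2.59 × 10^6 m/s)
m = 4.02 × 10^-31 kg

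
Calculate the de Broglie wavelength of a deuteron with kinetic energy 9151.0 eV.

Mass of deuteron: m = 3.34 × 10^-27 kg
2.12 × 10^-13 m

Using λ = h/√(2mKE):

First convert KE to Joules: KE = 9151.0 eV = 1.466 × 10^-15 J

λ = h/√(2mKE)
λ = (6.626 × 10^-34 J·s) / √(2 × 3.34 × 10^-27 kg × 1.466 × 10^-15 J)
λ = 2.12 × 10^-13 m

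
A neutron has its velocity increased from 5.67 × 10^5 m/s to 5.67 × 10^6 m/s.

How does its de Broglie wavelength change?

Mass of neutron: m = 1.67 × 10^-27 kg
The wavelength decreases by a factor of 10.

Using λ = h/(mv):

Initial wavelength: λ₁ = h/(mv₁) = 7.00 × 10^-13 m
Final wavelength: λ₂ = h/(mv₂) = 7.00 × 10^-14 m

Since λ ∝ 1/v, when velocity increases by a factor of 10, the wavelength decreases by a factor of 10.

λ₂/λ₁ = v₁/v₂ = 1/10

The wavelength decreases by a factor of 10.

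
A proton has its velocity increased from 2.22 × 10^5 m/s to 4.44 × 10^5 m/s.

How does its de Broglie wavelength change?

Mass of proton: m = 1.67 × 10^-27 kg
The wavelength decreases by a factor of 2.

Using λ = h/(mv):

Initial wavelength: λ₁ = h/(mv₁) = 1.79 × 10^-12 m
Final wavelength: λ₂ = h/(mv₂) = 8.94 × 10^-13 m

Since λ ∝ 1/v, when velocity increases by a factor of 2, the wavelength decreases by a factor of 2.

λ₂/λ₁ = v₁/v₂ = 1/2

The wavelength decreases by a factor of 2.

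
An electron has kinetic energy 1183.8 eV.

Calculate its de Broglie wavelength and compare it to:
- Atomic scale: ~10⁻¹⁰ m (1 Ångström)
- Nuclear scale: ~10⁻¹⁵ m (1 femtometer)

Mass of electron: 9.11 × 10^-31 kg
λ = 3.56 × 10^-11 m, which is between nuclear and atomic scales.

Using λ = h/√(2mKE):

KE = 1183.8 eV = 1.897 × 10^-16 J

λ = h/√(2mKE)
λ = (6.626 × 10^-34 J·s) / √(2 × 9.11 × 10^-31 kg × 1.897 × 10^-16 J)
λ = 3.56 × 10^-11 m

Comparison:
- Atomic scale (10⁻¹⁰ m): λ is 0.36× this size
- Nuclear scale (10⁻¹⁵ m): λ is 3.6e+04× this size

The wavelength is between nuclear and atomic scales.

This wavelength is appropriate for probing atomic structure but too large for nuclear physics experiments.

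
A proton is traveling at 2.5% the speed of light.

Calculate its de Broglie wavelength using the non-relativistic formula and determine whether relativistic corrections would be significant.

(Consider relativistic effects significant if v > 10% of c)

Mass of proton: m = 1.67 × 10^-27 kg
No, relativistic corrections are not needed.

Using the non-relativistic de Broglie formula λ = h/(mv):

v = 2.5% × c = 7.495 × 10^6 m/s

λ = h/(mv)
λ = (6.626 × 10^-34 J·s) / (1.67 × 10^-27 kg × 7.495 × 10^6 m/s)
λ = 5.29 × 10^-14 m

Since v = 2.5% of c < 10% of c, relativistic corrections are NOT significant and this non-relativistic result is a good approximation.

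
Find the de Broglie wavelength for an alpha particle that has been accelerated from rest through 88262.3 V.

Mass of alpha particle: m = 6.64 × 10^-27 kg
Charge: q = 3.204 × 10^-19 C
3.42 × 10^-14 m

When a particle is accelerated through voltage V, it gains kinetic energy KE = qV.

The de Broglie wavelength is then λ = h/√(2mqV):

λ = h/√(2mqV)
λ = (6.626 × 10^-34 J·s) / √(2 × 6.64 × 10^-27 kg × 3.204 × 10^-19 C × 88262.3 V)
λ = 3.42 × 10^-14 m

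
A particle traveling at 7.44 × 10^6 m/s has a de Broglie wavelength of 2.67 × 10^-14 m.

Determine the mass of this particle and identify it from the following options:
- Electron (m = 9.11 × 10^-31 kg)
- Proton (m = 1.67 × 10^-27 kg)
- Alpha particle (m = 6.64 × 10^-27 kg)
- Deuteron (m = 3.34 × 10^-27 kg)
The particle is a deuteron.

From λ = h/(mv), solve for mass:

m = h/(λv)
m = (6.626 × 10^-34 J·s) / (2.67 × 10^-14 m × 7.44 × 10^6 m/s)
m = 3.34 × 10^-27 kg

Comparing with the listed masses, this is closest to a deuteron.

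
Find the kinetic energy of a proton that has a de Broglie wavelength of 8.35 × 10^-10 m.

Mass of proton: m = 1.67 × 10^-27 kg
1.89 × 10^-22 J (or 1.18 × 10^-3 eV)

From λ = h/√(2mKE), we solve for KE:

λ² = h²/(2mKE)
KE = h²/(2mλ²)
KE = (6.626 × 10^-34 J·s)² / (2 × 1.67 × 10^-27 kg × (8.35 × 10^-10 m)²)
KE = 1.89 × 10^-22 J
KE = 1.18 × 10^-3 eV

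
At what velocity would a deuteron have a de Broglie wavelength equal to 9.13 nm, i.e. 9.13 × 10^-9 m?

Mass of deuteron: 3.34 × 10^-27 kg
2.17 × 10^1 m/s

From λ = h/(mv), solve for v:

v = h/(mλ)
v = (6.626 × 10^-34 J·s) / (3.34 × 10^-27 kg × 9.13 × 10^-9 m)
v = 2.17 × 10^1 m/s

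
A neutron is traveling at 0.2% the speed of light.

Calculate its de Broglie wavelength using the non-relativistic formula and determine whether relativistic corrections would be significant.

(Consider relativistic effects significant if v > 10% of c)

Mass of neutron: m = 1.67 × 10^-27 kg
No, relativistic corrections are not needed.

Using the non-relativistic de Broglie formula λ = h/(mv):

v = 0.2% × c = 5.996 × 10^5 m/s

λ = h/(mv)
λ = (6.626 × 10^-34 J·s) / (1.67 × 10^-27 kg × 5.996 × 10^5 m/s)
λ = 6.62 × 10^-13 m

Since v = 0.2% of c < 10% of c, relativistic corrections are NOT significant and this non-relativistic result is a good approximation.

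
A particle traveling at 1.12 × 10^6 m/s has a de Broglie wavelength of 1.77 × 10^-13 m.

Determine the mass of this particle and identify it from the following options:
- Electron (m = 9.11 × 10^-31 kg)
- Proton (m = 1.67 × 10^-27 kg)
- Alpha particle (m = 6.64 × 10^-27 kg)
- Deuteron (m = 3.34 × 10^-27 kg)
The particle is a deuteron.

From λ = h/(mv), solve for mass:

m = h/(λv)
m = (6.626 × 10^-34 J·s) / (1.77 × 10^-13 m × 1.12 × 10^6 m/s)
m = 3.34 × 10^-27 kg

Comparing with the listed masses, this is closest to a deuteron.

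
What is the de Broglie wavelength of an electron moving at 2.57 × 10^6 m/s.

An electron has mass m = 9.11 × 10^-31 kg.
2.83 × 10^-10 m

Using the de Broglie relation λ = h/(mv):

λ = h/(mv)
λ = (6.626 × 10^-34 J·s) / (9.11 × 10^-31 kg × 2.57 × 10^6 m/s)
λ = 2.83 × 10^-10 m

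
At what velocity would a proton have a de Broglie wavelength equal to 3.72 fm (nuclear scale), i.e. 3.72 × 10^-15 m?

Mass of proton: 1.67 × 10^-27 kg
1.07 × 10^8 m/s

From λ = h/(mv), solve for v:

v = h/(mλ)
v = (6.626 × 10^-34 J·s) / (1.67 × 10^-27 kg × 3.72 × 10^-15 m)
v = 1.07 × 10^8 m/s

Note: This velocity is 35.6% of the speed of light, so relativistic corrections would be needed for a more accurate calculation.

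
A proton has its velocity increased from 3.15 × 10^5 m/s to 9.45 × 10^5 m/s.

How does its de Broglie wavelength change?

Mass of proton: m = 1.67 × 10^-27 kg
The wavelength decreases by a factor of 3.

Using λ = h/(mv):

Initial wavelength: λ₁ = h/(mv₁) = 1.26 × 10^-12 m
Final wavelength: λ₂ = h/(mv₂) = 4.20 × 10^-13 m

Since λ ∝ 1/v, when velocity increases by a factor of 3, the wavelength decreases by a factor of 3.

λ₂/λ₁ = v₁/v₂ = 1/3

The wavelength decreases by a factor of 3.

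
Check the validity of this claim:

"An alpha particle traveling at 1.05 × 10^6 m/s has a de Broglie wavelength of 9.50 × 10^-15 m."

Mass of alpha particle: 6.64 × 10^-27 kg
False

The claim is incorrect.

Using λ = h/(mv):
λ = (6.626 × 10^-34 J·s) / (6.64 × 10^-27 kg × 1.05 × 10^6 m/s)
λ = 9.50 × 10^-14 m

The actual wavelength differs from the claimed 9.50 × 10^-15 m.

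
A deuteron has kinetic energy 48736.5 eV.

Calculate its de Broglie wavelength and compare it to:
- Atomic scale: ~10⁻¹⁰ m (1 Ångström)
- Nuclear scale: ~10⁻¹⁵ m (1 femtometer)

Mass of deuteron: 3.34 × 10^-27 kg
λ = 9.17 × 10^-14 m, which is between nuclear and atomic scales.

Using λ = h/√(2mKE):

KE = 48736.5 eV = 7.808 × 10^-15 J

λ = h/√(2mKE)
λ = (6.626 × 10^-34 J·s) / √(2 × 3.34 × 10^-27 kg × 7.808 × 10^-15 J)
λ = 9.17 × 10^-14 m

Comparison:
- Atomic scale (10⁻¹⁰ m): λ is 0.00092× this size
- Nuclear scale (10⁻¹⁵ m): λ is 92× this size

The wavelength is between nuclear and atomic scales.

This wavelength is appropriate for probing atomic structure but too large for nuclear physics experiments.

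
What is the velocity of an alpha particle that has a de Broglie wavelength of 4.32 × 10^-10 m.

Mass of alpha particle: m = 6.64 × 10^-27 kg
2.31 × 10^2 m/s

From the de Broglie relation λ = h/(mv), we solve for v:

v = h/(mλ)
v = (6.626 × 10^-34 J·s) / (6.64 × 10^-27 kg × 4.32 × 10^-10 m)
v = 2.31 × 10^2 m/s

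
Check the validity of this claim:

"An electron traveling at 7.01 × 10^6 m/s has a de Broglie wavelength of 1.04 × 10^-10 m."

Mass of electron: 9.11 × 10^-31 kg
True

The claim is correct.

Using λ = h/(mv):
λ = (6.626 × 10^-34 J·s) / (9.11 × 10^-31 kg × 7.01 × 10^6 m/s)
λ = 1.04 × 10^-10 m

This matches the claimed value.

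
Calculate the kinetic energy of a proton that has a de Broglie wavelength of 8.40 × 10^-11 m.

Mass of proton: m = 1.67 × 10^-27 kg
1.86 × 10^-20 J (or 0.116 eV)

From λ = h/√(2mKE), we solve for KE:

λ² = h²/(2mKE)
KE = h²/(2mλ²)
KE = (6.626 × 10^-34 J·s)² / (2 × 1.67 × 10^-27 kg × (8.40 × 10^-11 m)²)
KE = 1.86 × 10^-20 J
KE = 0.116 eV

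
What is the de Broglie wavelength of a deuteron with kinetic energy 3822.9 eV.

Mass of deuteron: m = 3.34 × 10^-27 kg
3.28 × 10^-13 m

Using λ = h/√(2mKE):

First convert KE to Joules: KE = 3822.9 eV = 6.125 × 10^-16 J

λ = h/√(2mKE)
λ = (6.626 × 10^-34 J·s) / √(2 × 3.34 × 10^-27 kg × 6.125 × 10^-16 J)
λ = 3.28 × 10^-13 m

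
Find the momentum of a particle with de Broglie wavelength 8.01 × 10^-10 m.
8.27 × 10^-25 kg·m/s

From the de Broglie relation λ = h/p, we solve for p:

p = h/λ
p = (6.626 × 10^-34 J·s) / (8.01 × 10^-10 m)
p = 8.27 × 10^-25 kg·m/s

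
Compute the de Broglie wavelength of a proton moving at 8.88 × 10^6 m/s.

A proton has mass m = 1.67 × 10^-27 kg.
4.47 × 10^-14 m

Using the de Broglie relation λ = h/(mv):

λ = h/(mv)
λ = (6.626 × 10^-34 J·s) / (1.67 × 10^-27 kg × 8.88 × 10^6 m/s)
λ = 4.47 × 10^-14 m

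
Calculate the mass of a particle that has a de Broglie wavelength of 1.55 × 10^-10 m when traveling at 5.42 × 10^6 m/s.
7.89 × 10^-31 kg

From the de Broglie relation λ = h/(mv), we solve for m:

m = h/(λv)
m = (6.626 × 10^-34 J·s) / (1.55 × 10^-10 m × 5.42 × 10^6 m/s)
m = 7.89 × 10^-31 kg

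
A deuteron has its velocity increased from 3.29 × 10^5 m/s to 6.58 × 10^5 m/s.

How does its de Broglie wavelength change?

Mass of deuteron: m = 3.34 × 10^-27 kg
The wavelength decreases by a factor of 2.

Using λ = h/(mv):

Initial wavelength: λ₁ = h/(mv₁) = 6.03 × 10^-13 m
Final wavelength: λ₂ = h/(mv₂) = 3.01 × 10^-13 m

Since λ ∝ 1/v, when velocity increases by a factor of 2, the wavelength decreases by a factor of 2.

λ₂/λ₁ = v₁/v₂ = 1/2

The wavelength decreases by a factor of 2.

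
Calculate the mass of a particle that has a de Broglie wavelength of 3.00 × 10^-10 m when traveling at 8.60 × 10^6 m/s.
2.57 × 10^-31 kg

From the de Broglie relation λ = h/(mv), we solve for m:

m = h/(λv)
m = (6.626 × 10^-34 J·s) / (3.00 × 10^-10 m × 8.60 × 10^6 m/s)
m = 2.57 × 10^-31 kg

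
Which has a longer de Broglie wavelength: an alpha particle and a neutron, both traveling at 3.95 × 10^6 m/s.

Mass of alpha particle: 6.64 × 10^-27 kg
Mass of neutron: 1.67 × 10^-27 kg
The neutron has the longer wavelength.

Using λ = h/(mv), since both particles have the same velocity, the wavelength depends only on mass.

For alpha particle: λ₁ = h/(m₁v) = 2.53 × 10^-14 m
For neutron: λ₂ = h/(m₂v) = 1.00 × 10^-13 m

Since λ ∝ 1/m at constant velocity, the lighter particle has the longer wavelength.

The neutron has the longer de Broglie wavelength.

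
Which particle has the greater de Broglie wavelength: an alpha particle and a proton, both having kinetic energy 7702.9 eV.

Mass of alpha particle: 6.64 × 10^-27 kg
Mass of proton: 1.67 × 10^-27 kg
The proton has the longer wavelength.

Using λ = h/√(2mKE):

For alpha particle: λ₁ = h/√(2m₁KE) = 1.64 × 10^-13 m
For proton: λ₂ = h/√(2m₂KE) = 3.26 × 10^-13 m

Since λ ∝ 1/√m at constant kinetic energy, the lighter particle has the longer wavelength.

The proton has the longer de Broglie wavelength.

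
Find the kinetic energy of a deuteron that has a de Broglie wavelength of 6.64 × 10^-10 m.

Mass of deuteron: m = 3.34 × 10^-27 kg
1.49 × 10^-22 J (or 9.30 × 10^-4 eV)

From λ = h/√(2mKE), we solve for KE:

λ² = h²/(2mKE)
KE = h²/(2mλ²)
KE = (6.626 × 10^-34 J·s)² / (2 × 3.34 × 10^-27 kg × (6.64 × 10^-10 m)²)
KE = 1.49 × 10^-22 J
KE = 9.30 × 10^-4 eV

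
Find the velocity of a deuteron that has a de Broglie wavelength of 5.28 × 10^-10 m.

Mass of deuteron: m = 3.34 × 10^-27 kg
3.76 × 10^2 m/s

From the de Broglie relation λ = h/(mv), we solve for v:

v = h/(mλ)
v = (6.626 × 10^-34 J·s) / (3.34 × 10^-27 kg × 5.28 × 10^-10 m)
v = 3.76 × 10^2 m/s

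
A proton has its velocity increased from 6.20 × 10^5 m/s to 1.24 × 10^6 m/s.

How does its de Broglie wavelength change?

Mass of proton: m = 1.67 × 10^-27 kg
The wavelength decreases by a factor of 2.

Using λ = h/(mv):

Initial wavelength: λ₁ = h/(mv₁) = 6.40 × 10^-13 m
Final wavelength: λ₂ = h/(mv₂) = 3.20 × 10^-13 m

Since λ ∝ 1/v, when velocity increases by a factor of 2, the wavelength decreases by a factor of 2.

λ₂/λ₁ = v₁/v₂ = 1/2

The wavelength decreases by a factor of 2.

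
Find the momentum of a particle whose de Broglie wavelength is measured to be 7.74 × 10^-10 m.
8.56 × 10^-25 kg·m/s

From the de Broglie relation λ = h/p, we solve for p:

p = h/λ
p = (6.626 × 10^-34 J·s) / (7.74 × 10^-10 m)
p = 8.56 × 10^-25 kg·m/s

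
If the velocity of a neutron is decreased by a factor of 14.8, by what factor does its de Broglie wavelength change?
The wavelength increases by a factor of 14.8.

From λ = h/(mv), the wavelength is inversely proportional to velocity:

λ ∝ 1/v

If v → v/14.8, then λ → 14.8λ

When velocity is decreased by a factor of 14.8, the wavelength increases by a factor of 14.8.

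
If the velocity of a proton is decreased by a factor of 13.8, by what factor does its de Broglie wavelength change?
The wavelength increases by a factor of 13.8.

From λ = h/(mv), the wavelength is inversely proportional to velocity:

λ ∝ 1/v

If v → v/13.8, then λ → 13.8λ

When velocity is decreased by a factor of 13.8, the wavelength increases by a factor of 13.8.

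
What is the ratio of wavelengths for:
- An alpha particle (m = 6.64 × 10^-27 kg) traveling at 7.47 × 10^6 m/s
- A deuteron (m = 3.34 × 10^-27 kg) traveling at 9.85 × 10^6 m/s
λ₁/λ₂ = 0.663

Using λ = h/(mv):

λ₁ = h/(m₁v₁) = 1.34 × 10^-14 m
λ₂ = h/(m₂v₂) = 2.01 × 10^-14 m

Ratio λ₁/λ₂ = (m₂v₂)/(m₁v₁)
         = (3.34 × 10^-27 kg × 9.85 × 10^6 m/s) / (6.64 × 10^-27 kg × 7.47 × 10^6 m/s)
         = 0.663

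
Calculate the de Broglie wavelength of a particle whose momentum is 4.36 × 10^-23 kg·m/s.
1.52 × 10^-11 m

Using the de Broglie relation λ = h/p:

λ = h/p
λ = (6.626 × 10^-34 J·s) / (4.36 × 10^-23 kg·m/s)
λ = 1.52 × 10^-11 m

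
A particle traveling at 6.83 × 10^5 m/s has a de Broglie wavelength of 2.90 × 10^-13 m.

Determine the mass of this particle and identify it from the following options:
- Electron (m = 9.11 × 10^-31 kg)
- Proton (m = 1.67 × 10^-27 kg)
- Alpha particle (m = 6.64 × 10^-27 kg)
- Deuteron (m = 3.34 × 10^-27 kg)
The particle is a deuteron.

From λ = h/(mv), solve for mass:

m = h/(λv)
m = (6.626 × 10^-34 J·s) / (2.90 × 10^-13 m × 6.83 × 10^5 m/s)
m = 3.35 × 10^-27 kg

Comparing with the listed masses, this is closest to a deuteron.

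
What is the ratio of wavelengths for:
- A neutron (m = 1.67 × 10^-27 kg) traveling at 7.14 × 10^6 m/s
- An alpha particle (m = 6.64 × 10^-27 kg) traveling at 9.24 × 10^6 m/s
λ₁/λ₂ = 5.15

Using λ = h/(mv):

λ₁ = h/(m₁v₁) = 5.56 × 10^-14 m
λ₂ = h/(m₂v₂) = 1.08 × 10^-14 m

Ratio λ₁/λ₂ = (m₂v₂)/(m₁v₁)
         = (6.64 × 10^-27 kg × 9.24 × 10^6 m/s) / (1.67 × 10^-27 kg × 7.14 × 10^6 m/s)
         = 5.15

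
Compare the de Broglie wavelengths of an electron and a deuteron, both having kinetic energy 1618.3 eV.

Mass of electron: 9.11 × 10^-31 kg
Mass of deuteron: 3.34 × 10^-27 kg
The electron has the longer wavelength.

Using λ = h/√(2mKE):

For electron: λ₁ = h/√(2m₁KE) = 3.05 × 10^-11 m
For deuteron: λ₂ = h/√(2m₂KE) = 5.03 × 10^-13 m

Since λ ∝ 1/√m at constant kinetic energy, the lighter particle has the longer wavelength.

The electron has the longer de Broglie wavelength.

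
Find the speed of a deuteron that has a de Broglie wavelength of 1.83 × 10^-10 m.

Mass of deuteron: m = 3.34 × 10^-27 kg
1.08 × 10^3 m/s

From the de Broglie relation λ = h/(mv), we solve for v:

v = h/(mλ)
v = (6.626 × 10^-34 J·s) / (3.34 × 10^-27 kg × 1.83 × 10^-10 m)
v = 1.08 × 10^3 m/s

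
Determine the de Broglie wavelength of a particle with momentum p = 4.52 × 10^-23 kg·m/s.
1.47 × 10^-11 m

Using the de Broglie relation λ = h/p:

λ = h/p
λ = (6.626 × 10^-34 J·s) / (4.52 × 10^-23 kg·m/s)
λ = 1.47 × 10^-11 m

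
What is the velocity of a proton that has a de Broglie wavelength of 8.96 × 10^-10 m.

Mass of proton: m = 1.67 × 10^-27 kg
4.43 × 10^2 m/s

From the de Broglie relation λ = h/(mv), we solve for v:

v = h/(mλ)
v = (6.626 × 10^-34 J·s) / (1.67 × 10^-27 kg × 8.96 × 10^-10 m)
v = 4.43 × 10^2 m/s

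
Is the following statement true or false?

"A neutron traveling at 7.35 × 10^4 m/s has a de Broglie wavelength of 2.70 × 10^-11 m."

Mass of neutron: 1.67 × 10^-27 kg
False

The claim is incorrect.

Using λ = h/(mv):
λ = (6.626 × 10^-34 J·s) / (1.67 × 10^-27 kg × 7.35 × 10^4 m/s)
λ = 5.40 × 10^-12 m

The actual wavelength differs from the claimed 2.70 × 10^-11 m.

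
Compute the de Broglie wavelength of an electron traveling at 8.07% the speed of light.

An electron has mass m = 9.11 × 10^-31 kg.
3.01 × 10^-11 m

Using the de Broglie relation λ = h/(mv):

v = 8.07% × c = 2.419 × 10^7 m/s

λ = h/(mv)
λ = (6.626 × 10^-34 J·s) / (9.11 × 10^-31 kg × 2.419 × 10^7 m/s)
λ = 3.01 × 10^-11 m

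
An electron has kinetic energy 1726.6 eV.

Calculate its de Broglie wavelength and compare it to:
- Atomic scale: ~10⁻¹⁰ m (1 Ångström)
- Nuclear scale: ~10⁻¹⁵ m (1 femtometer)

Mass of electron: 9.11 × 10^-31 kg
λ = 2.95 × 10^-11 m, which is between nuclear and atomic scales.

Using λ = h/√(2mKE):

KE = 1726.6 eV = 2.766 × 10^-16 J

λ = h/√(2mKE)
λ = (6.626 × 10^-34 J·s) / √(2 × 9.11 × 10^-31 kg × 2.766 × 10^-16 J)
λ = 2.95 × 10^-11 m

Comparison:
- Atomic scale (10⁻¹⁰ m): λ is 0.3× this size
- Nuclear scale (10⁻¹⁵ m): λ is 3e+04× this size

The wavelength is between nuclear and atomic scales.

This wavelength is appropriate for probing atomic structure but too large for nuclear physics experiments.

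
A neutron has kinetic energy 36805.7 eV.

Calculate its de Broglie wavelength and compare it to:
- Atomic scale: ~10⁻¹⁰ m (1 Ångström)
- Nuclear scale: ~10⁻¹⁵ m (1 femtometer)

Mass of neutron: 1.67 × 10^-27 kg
λ = 1.49 × 10^-13 m, which is between nuclear and atomic scales.

Using λ = h/√(2mKE):

KE = 36805.7 eV = 5.897 × 10^-15 J

λ = h/√(2mKE)
λ = (6.626 × 10^-34 J·s) / √(2 × 1.67 × 10^-27 kg × 5.897 × 10^-15 J)
λ = 1.49 × 10^-13 m

Comparison:
- Atomic scale (10⁻¹⁰ m): λ is 0.0015× this size
- Nuclear scale (10⁻¹⁵ m): λ is 1.5e+02× this size

The wavelength is between nuclear and atomic scales.

This wavelength is appropriate for probing atomic structure but too large for nuclear physics experiments.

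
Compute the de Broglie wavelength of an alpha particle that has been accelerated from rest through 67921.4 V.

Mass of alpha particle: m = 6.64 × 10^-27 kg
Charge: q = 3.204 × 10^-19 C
3.90 × 10^-14 m

When a particle is accelerated through voltage V, it gains kinetic energy KE = qV.

The de Broglie wavelength is then λ = h/√(2mqV):

λ = h/√(2mqV)
λ = (6.626 × 10^-34 J·s) / √(2 × 6.64 × 10^-27 kg × 3.204 × 10^-19 C × 67921.4 V)
λ = 3.90 × 10^-14 m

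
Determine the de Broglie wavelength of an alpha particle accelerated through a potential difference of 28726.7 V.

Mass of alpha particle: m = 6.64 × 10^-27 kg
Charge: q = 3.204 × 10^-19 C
5.99 × 10^-14 m

When a particle is accelerated through voltage V, it gains kinetic energy KE = qV.

The de Broglie wavelength is then λ = h/√(2mqV):

λ = h/√(2mqV)
λ = (6.626 × 10^-34 J·s) / √(2 × 6.64 × 10^-27 kg × 3.204 × 10^-19 C × 28726.7 V)
λ = 5.99 × 10^-14 m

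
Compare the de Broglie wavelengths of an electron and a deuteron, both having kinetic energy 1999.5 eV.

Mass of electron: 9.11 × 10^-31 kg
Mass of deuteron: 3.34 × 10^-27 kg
The electron has the longer wavelength.

Using λ = h/√(2mKE):

For electron: λ₁ = h/√(2m₁KE) = 2.74 × 10^-11 m
For deuteron: λ₂ = h/√(2m₂KE) = 4.53 × 10^-13 m

Since λ ∝ 1/√m at constant kinetic energy, the lighter particle has the longer wavelength.

The electron has the longer de Broglie wavelength.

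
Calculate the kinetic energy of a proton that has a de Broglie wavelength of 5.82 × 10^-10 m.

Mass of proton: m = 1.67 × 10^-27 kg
3.88 × 10^-22 J (or 2.42 × 10^-3 eV)

From λ = h/√(2mKE), we solve for KE:

λ² = h²/(2mKE)
KE = h²/(2mλ²)
KE = (6.626 × 10^-34 J·s)² / (2 × 1.67 × 10^-27 kg × (5.82 × 10^-10 m)²)
KE = 3.88 × 10^-22 J
KE = 2.42 × 10^-3 eV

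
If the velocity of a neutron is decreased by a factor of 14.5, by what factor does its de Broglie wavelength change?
The wavelength increases by a factor of 14.5.

From λ = h/(mv), the wavelength is inversely proportional to velocity:

λ ∝ 1/v

If v → v/14.5, then λ → 14.5λ

When velocity is decreased by a factor of 14.5, the wavelength increases by a factor of 14.5.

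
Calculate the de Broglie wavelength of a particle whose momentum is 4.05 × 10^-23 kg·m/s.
1.64 × 10^-11 m

Using the de Broglie relation λ = h/p:

λ = h/p
λ = (6.626 × 10^-34 J·s) / (4.05 × 10^-23 kg·m/s)
λ = 1.64 × 10^-11 m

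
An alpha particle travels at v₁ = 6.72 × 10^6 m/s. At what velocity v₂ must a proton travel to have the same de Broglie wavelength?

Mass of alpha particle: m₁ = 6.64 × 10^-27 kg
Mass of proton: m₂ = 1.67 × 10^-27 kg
v₂ = 2.67 × 10^7 m/s

For equal de Broglie wavelengths: λ₁ = λ₂

h/(m₁v₁) = h/(m₂v₂)
m₁v₁ = m₂v₂
v₂ = v₁ · (m₁/m₂)

v₂ = 6.72 × 10^6 m/s × (6.64 × 10^-27 kg / 1.67 × 10^-27 kg)
v₂ = 2.67 × 10^7 m/s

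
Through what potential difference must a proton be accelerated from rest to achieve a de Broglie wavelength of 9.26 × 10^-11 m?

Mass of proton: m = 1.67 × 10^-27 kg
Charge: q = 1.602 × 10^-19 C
9.57 × 10^-2 V

From λ = h/√(2mqV), we solve for V:

λ² = h²/(2mqV)
V = h²/(2mqλ²)
V = (6.626 × 10^-34 J·s)² / (2 × 1.67 × 10^-27 kg × 1.602 × 10^-19 C × (9.26 × 10^-11 m)²)
V = 9.57 × 10^-2 V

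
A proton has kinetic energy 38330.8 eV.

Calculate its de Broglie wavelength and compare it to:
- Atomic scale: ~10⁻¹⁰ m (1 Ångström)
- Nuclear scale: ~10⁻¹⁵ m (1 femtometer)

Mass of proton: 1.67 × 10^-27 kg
λ = 1.46 × 10^-13 m, which is between nuclear and atomic scales.

Using λ = h/√(2mKE):

KE = 38330.8 eV = 6.141 × 10^-15 J

λ = h/√(2mKE)
λ = (6.626 × 10^-34 J·s) / √(2 × 1.67 × 10^-27 kg × 6.141 × 10^-15 J)
λ = 1.46 × 10^-13 m

Comparison:
- Atomic scale (10⁻¹⁰ m): λ is 0.0015× this size
- Nuclear scale (10⁻¹⁵ m): λ is 1.5e+02× this size

The wavelength is between nuclear and atomic scales.

This wavelength is appropriate for probing atomic structure but too large for nuclear physics experiments.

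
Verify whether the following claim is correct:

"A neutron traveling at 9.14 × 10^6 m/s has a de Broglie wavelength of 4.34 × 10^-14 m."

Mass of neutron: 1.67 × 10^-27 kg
True

The claim is correct.

Using λ = h/(mv):
λ = (6.626 × 10^-34 J·s) / (1.67 × 10^-27 kg × 9.14 × 10^6 m/s)
λ = 4.34 × 10^-14 m

This matches the claimed value.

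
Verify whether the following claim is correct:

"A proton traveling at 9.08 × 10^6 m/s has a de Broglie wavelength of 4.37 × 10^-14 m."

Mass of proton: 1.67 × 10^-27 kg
True

The claim is correct.

Using λ = h/(mv):
λ = (6.626 × 10^-34 J·s) / (1.67 × 10^-27 kg × 9.08 × 10^6 m/s)
λ = 4.37 × 10^-14 m

This matches the claimed value.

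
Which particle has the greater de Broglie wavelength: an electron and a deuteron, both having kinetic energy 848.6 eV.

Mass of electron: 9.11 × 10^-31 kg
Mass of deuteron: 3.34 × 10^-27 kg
The electron has the longer wavelength.

Using λ = h/√(2mKE):

For electron: λ₁ = h/√(2m₁KE) = 4.21 × 10^-11 m
For deuteron: λ₂ = h/√(2m₂KE) = 6.95 × 10^-13 m

Since λ ∝ 1/√m at constant kinetic energy, the lighter particle has the longer wavelength.

The electron has the longer de Broglie wavelength.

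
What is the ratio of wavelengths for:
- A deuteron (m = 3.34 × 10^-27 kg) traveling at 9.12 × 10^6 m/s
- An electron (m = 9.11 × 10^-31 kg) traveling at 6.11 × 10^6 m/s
λ₁/λ₂ = 1.83 × 10^-4

Using λ = h/(mv):

λ₁ = h/(m₁v₁) = 2.18 × 10^-14 m
λ₂ = h/(m₂v₂) = 1.19 × 10^-10 m

Ratio λ₁/λ₂ = (m₂v₂)/(m₁v₁)
         = (9.11 × 10^-31 kg × 6.11 × 10^6 m/s) / (3.34 × 10^-27 kg × 9.12 × 10^6 m/s)
         = 1.83 × 10^-4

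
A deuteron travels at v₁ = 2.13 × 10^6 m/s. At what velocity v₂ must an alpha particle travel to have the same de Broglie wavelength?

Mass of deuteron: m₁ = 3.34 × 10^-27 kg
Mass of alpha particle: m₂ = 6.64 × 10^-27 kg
v₂ = 1.07 × 10^6 m/s

For equal de Broglie wavelengths: λ₁ = λ₂

h/(m₁v₁) = h/(m₂v₂)
m₁v₁ = m₂v₂
v₂ = v₁ · (m₁/m₂)

v₂ = 2.13 × 10^6 m/s × (3.34 × 10^-27 kg / 6.64 × 10^-27 kg)
v₂ = 1.07 × 10^6 m/s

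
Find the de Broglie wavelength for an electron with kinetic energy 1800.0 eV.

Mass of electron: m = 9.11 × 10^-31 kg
2.89 × 10^-11 m

Using λ = h/√(2mKE):

First convert KE to Joules: KE = 1800.0 eV = 2.884 × 10^-16 J

λ = h/√(2mKE)
λ = (6.626 × 10^-34 J·s) / √(2 × 9.11 × 10^-31 kg × 2.884 × 10^-16 J)
λ = 2.89 × 10^-11 m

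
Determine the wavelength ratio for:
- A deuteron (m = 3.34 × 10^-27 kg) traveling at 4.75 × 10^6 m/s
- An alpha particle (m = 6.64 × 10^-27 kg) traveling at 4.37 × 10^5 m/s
λ₁/λ₂ = 0.183

Using λ = h/(mv):

λ₁ = h/(m₁v₁) = 4.18 × 10^-14 m
λ₂ = h/(m₂v₂) = 2.28 × 10^-13 m

Ratio λ₁/λ₂ = (m₂v₂)/(m₁v₁)
         = (6.64 × 10^-27 kg × 4.37 × 10^5 m/s) / (3.34 × 10^-27 kg × 4.75 × 10^6 m/s)
         = 0.183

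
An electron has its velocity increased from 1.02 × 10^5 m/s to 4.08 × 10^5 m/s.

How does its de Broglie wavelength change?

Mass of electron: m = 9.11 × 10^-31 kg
The wavelength decreases by a factor of 4.

Using λ = h/(mv):

Initial wavelength: λ₁ = h/(mv₁) = 7.13 × 10^-9 m
Final wavelength: λ₂ = h/(mv₂) = 1.78 × 10^-9 m

Since λ ∝ 1/v, when velocity increases by a factor of 4, the wavelength decreases by a factor of 4.

λ₂/λ₁ = v₁/v₂ = 1/4

The wavelength decreases by a factor of 4.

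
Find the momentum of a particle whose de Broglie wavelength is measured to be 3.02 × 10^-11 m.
2.19 × 10^-23 kg·m/s

From the de Broglie relation λ = h/p, we solve for p:

p = h/λ
p = (6.626 × 10^-34 J·s) / (3.02 × 10^-11 m)
p = 2.19 × 10^-23 kg·m/s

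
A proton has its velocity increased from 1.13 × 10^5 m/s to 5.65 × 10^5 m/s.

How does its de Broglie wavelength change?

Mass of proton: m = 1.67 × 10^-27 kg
The wavelength decreases by a factor of 5.

Using λ = h/(mv):

Initial wavelength: λ₁ = h/(mv₁) = 3.51 × 10^-12 m
Final wavelength: λ₂ = h/(mv₂) = 7.02 × 10^-13 m

Since λ ∝ 1/v, when velocity increases by a factor of 5, the wavelength decreases by a factor of 5.

λ₂/λ₁ = v₁/v₂ = 1/5

The wavelength decreases by a factor of 5.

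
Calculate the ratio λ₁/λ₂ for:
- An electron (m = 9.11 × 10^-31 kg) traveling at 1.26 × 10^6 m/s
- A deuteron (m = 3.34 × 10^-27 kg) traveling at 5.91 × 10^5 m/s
λ₁/λ₂ = 1.72 × 10^3

Using λ = h/(mv):

λ₁ = h/(m₁v₁) = 5.77 × 10^-10 m
λ₂ = h/(m₂v₂) = 3.36 × 10^-13 m

Ratio λ₁/λ₂ = (m₂v₂)/(m₁v₁)
         = (3.34 × 10^-27 kg × 5.91 × 10^5 m/s) / (9.11 × 10^-31 kg × 1.26 × 10^6 m/s)
         = 1.72 × 10^3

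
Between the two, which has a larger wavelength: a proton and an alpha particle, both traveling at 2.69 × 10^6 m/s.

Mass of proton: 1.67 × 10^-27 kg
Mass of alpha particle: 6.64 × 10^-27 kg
The proton has the longer wavelength.

Using λ = h/(mv), since both particles have the same velocity, the wavelength depends only on mass.

For proton: λ₁ = h/(m₁v) = 1.47 × 10^-13 m
For alpha particle: λ₂ = h/(m₂v) = 3.71 × 10^-14 m

Since λ ∝ 1/m at constant velocity, the lighter particle has the longer wavelength.

The proton has the longer de Broglie wavelength.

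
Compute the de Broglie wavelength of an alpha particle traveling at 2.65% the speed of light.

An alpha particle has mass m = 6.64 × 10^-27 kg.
1.26 × 10^-14 m

Using the de Broglie relation λ = h/(mv):

v = 2.65% × c = 7.945 × 10^6 m/s

λ = h/(mv)
λ = (6.626 × 10^-34 J·s) / (6.64 × 10^-27 kg × 7.945 × 10^6 m/s)
λ = 1.26 × 10^-14 m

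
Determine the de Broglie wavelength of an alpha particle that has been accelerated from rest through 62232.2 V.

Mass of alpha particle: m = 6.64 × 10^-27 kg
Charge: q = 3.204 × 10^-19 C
4.07 × 10^-14 m

When a particle is accelerated through voltage V, it gains kinetic energy KE = qV.

The de Broglie wavelength is then λ = h/√(2mqV):

λ = h/√(2mqV)
λ = (6.626 × 10^-34 J·s) / √(2 × 6.64 × 10^-27 kg × 3.204 × 10^-19 C × 62232.2 V)
λ = 4.07 × 10^-14 m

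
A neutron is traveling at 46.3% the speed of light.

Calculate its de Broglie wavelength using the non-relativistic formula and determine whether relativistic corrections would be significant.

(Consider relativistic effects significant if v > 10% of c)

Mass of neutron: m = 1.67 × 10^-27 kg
Yes, relativistic corrections are needed.

Using the non-relativistic de Broglie formula λ = h/(mv):

v = 46.3% × c = 1.388 × 10^8 m/s

λ = h/(mv)
λ = (6.626 × 10^-34 J·s) / (1.67 × 10^-27 kg × 1.388 × 10^8 m/s)
λ = 2.86 × 10^-15 m

Since v = 46.3% of c > 10% of c, relativistic corrections ARE significant and the actual wavelength would differ from this non-relativistic estimate.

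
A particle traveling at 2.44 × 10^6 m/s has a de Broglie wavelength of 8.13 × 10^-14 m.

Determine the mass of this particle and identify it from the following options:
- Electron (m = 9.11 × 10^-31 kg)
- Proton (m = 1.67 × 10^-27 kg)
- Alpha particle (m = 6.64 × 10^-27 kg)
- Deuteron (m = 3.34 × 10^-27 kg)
The particle is a deuteron.

From λ = h/(mv), solve for mass:

m = h/(λv)
m = (6.626 × 10^-34 J·s) / (8.13 × 10^-14 m × 2.44 × 10^6 m/s)
m = 3.34 × 10^-27 kg

Comparing with the listed masses, this is closest to a deuteron.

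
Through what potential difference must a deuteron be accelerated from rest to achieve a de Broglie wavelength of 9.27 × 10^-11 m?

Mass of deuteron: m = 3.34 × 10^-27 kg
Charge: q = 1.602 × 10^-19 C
4.77 × 10^-2 V

From λ = h/√(2mqV), we solve for V:

λ² = h²/(2mqV)
V = h²/(2mqλ²)
V = (6.626 × 10^-34 J·s)² / (2 × 3.34 × 10^-27 kg × 1.602 × 10^-19 C × (9.27 × 10^-11 m)²)
V = 4.77 × 10^-2 V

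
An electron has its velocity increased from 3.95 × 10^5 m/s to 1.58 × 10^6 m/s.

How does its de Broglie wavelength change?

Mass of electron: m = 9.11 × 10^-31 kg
The wavelength decreases by a factor of 4.

Using λ = h/(mv):

Initial wavelength: λ₁ = h/(mv₁) = 1.84 × 10^-9 m
Final wavelength: λ₂ = h/(mv₂) = 4.60 × 10^-10 m

Since λ ∝ 1/v, when velocity increases by a factor of 4, the wavelength decreases by a factor of 4.

λ₂/λ₁ = v₁/v₂ = 1/4

The wavelength decreases by a factor of 4.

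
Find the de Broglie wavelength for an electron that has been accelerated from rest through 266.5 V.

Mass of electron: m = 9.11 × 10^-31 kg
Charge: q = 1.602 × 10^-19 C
7.51 × 10^-11 m

When a particle is accelerated through voltage V, it gains kinetic energy KE = qV.

The de Broglie wavelength is then λ = h/√(2mqV):

λ = h/√(2mqV)
λ = (6.626 × 10^-34 J·s) / √(2 × 9.11 × 10^-31 kg × 1.602 × 10^-19 C × 266.5 V)
λ = 7.51 × 10^-11 m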